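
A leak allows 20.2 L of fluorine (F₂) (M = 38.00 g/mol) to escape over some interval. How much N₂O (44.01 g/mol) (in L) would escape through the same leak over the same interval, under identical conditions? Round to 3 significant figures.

Graham's law gives rate_N₂O/rate_F₂ = √(M_F₂/M_N₂O) = √(38.00/44.01) = √0.8634 = 0.9292.
So the volume for N₂O is 20.2 × 0.9292 = 18.8 L.

18.8 L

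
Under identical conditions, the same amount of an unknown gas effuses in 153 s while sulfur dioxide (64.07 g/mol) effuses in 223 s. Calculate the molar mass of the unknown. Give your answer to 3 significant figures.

30.2 g/mol

From Graham's law, t_X/t_SO₂ = √(M_X/M_SO₂).
153/223 = 0.6861 = √(M_X/64.07)
M_X = 64.07 × 0.6861² = 64.07 × 0.4707 = 30.2 g/mol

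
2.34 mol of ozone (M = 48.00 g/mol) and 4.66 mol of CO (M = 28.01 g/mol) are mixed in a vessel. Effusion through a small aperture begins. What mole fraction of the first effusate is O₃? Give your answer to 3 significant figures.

Effusion rate of each component ∝ n_i/√M_i (partial pressure × 1/√M).
x_O₃(eff) = (n_O₃/√M_O₃) / (n_O₃/√M_O₃ + n_CO/√M_CO)
= (2.34/√48.00) / (2.34/√48.00 + 4.66/√28.01) = 0.3377/(0.3377 + 0.8805) = 0.277.

0.277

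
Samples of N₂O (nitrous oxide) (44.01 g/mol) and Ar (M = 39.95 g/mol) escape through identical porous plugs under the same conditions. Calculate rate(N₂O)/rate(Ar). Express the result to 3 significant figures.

0.953

Using Graham's law: rate_N₂O/rate_Ar = √(M_Ar/M_N₂O) = √(39.95/44.01) = √0.9077 = 0.953.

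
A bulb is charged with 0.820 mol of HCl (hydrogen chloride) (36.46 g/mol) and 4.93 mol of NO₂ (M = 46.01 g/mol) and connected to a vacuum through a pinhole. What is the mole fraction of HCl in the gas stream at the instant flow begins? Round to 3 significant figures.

The effusion rate of species i is ∝ p_i/√M_i ∝ n_i/√M_i.
So x_HCl in the escaping gas = (n_HCl/√M_HCl) / Σ(n_i/√M_i)
= (0.820/√36.46) / (0.820/√36.46 + 4.93/√46.01) = 0.1358/(0.1358 + 0.7268) = 0.157.

0.157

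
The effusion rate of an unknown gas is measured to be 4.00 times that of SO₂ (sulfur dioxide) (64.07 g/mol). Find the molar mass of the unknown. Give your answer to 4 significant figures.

From Graham's law, rate_X/rate_SO₂ = √(M_SO₂/M_X).
4.00 = √(64.07/M_X)
M_X = 64.07 / 4.00² = 64.07 / 16.00 = 4.004 g/mol

4.004 g/mol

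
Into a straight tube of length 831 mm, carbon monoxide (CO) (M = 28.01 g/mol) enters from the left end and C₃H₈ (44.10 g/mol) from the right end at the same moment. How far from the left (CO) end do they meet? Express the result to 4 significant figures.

462.4 mm

The fronts meet when d_CO + d_C₃H₈ = L with d_CO/d_C₃H₈ = √(M_C₃H₈/M_CO) (Graham's law). Here √(M_C₃H₈/M_CO) = √(44.10/28.01) = 1.255.
With d_CO + d_C₃H₈ = 831 mm, d_C₃H₈ = 831/(1 + 1.255) = 368.6 mm.
d_CO = 831 − 368.6 = 462.4 mm.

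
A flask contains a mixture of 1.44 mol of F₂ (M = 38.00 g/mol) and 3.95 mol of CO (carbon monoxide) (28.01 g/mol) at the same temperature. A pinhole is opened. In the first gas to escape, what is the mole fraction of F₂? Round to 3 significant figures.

0.238

The effusion rate of species i is ∝ p_i/√M_i ∝ n_i/√M_i.
So x_F₂ in the escaping gas = (n_F₂/√M_F₂) / Σ(n_i/√M_i)
= (1.44/√38.00) / (1.44/√38.00 + 3.95/√28.01) = 0.2336/(0.2336 + 0.7463) = 0.238.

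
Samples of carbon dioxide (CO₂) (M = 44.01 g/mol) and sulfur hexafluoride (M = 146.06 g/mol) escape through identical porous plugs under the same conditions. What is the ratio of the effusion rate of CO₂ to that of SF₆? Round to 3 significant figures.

1.82

From Graham's law, rate_CO₂/rate_SF₆ = √(M_SF₆/M_CO₂) = √(146.06/44.01) = √3.319 = 1.82.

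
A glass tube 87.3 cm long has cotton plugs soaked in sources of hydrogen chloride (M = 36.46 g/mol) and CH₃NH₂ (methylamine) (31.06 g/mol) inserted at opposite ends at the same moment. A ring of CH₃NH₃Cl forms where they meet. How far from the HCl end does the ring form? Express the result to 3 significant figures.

41.9 cm

Distances travelled in equal time are proportional to diffusion rates, so d_HCl/d_CH₃NH₂ = √(M_CH₃NH₂/M_HCl) = √(31.06/36.46) = 0.9230.
With d_HCl + d_CH₃NH₂ = 87.3 cm, d_CH₃NH₂ = 87.3/(1 + 0.9230) = 45.40 cm.
d_HCl = 87.3 − 45.40 = 41.9 cm.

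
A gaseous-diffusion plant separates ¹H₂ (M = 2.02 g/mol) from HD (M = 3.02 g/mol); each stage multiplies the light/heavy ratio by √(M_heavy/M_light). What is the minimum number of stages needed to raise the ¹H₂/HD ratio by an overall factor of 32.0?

18

With α = √(3.02/2.02) per stage, ln α = ½ ln(1.49505) = 0.2011.
Need α^N ≥ 32.0 ⇒ N ≥ ln(32.0) / ln α = 3.466 / 0.2011 = 17.24.
Rounding up, N = 18 stages.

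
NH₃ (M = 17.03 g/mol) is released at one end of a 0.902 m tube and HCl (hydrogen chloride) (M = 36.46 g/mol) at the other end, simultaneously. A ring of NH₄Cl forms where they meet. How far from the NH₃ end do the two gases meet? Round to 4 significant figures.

Graham's law gives d_NH₃/d_HCl = rate_NH₃/rate_HCl = √(M_HCl/M_NH₃) = √(36.46/17.03) = 1.463.
With d_NH₃ + d_HCl = 0.902 m, d_HCl = 0.902/(1 + 1.463) = 0.3662 m.
d_NH₃ = 0.902 − 0.3662 = 0.5358 m.

0.5358 m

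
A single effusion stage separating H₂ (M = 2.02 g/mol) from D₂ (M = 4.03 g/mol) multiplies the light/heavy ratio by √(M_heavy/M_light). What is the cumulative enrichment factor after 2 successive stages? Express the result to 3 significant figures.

Overall factor = α^2 with α = √(4.03/2.02), i.e. (4.03/2.02)^(2/2).
= 1.99505^1 = 2.00.

2.00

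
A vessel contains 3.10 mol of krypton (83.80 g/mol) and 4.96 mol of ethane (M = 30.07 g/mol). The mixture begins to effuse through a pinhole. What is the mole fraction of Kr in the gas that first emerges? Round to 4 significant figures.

0.2724

Rate_i ∝ x_i/√M_i (Graham's law weighted by mole fraction), so the effusate composition follows n_i/√M_i.
x_Kr(eff) = (n_Kr/√M_Kr) / (n_Kr/√M_Kr + n_C₂H₆/√M_C₂H₆)
= (3.10/√83.80) / (3.10/√83.80 + 4.96/√30.07) = 0.3386/(0.3386 + 0.9045) = 0.2724.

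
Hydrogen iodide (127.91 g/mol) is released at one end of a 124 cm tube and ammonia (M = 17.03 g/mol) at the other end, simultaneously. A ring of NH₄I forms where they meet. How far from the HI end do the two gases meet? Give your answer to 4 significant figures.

Distances travelled in equal time are proportional to diffusion rates, so d_HI/d_NH₃ = √(M_NH₃/M_HI) = √(17.03/127.91) = 0.3649.
With d_HI + d_NH₃ = 124 cm, d_NH₃ = 124/(1 + 0.3649) = 90.85 cm.
d_HI = 124 − 90.85 = 33.15 cm.

33.15 cm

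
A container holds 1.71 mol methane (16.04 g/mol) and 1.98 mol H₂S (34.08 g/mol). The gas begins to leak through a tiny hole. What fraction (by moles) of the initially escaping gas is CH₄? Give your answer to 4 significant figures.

Rate_i ∝ x_i/√M_i (Graham's law weighted by mole fraction), so the effusate composition follows n_i/√M_i.
So x_CH₄ in the escaping gas = (n_CH₄/√M_CH₄) / Σ(n_i/√M_i)
= (1.71/√16.04) / (1.71/√16.04 + 1.98/√34.08) = 0.4270/(0.4270 + 0.3392) = 0.5573.

0.5573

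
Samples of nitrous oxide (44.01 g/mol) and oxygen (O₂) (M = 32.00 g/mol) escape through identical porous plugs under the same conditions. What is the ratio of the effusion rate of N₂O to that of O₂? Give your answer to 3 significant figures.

By Graham's law, rate_N₂O/rate_O₂ = √(M_O₂/M_N₂O) = √(32.00/44.01) = √0.7271 = 0.853.

0.853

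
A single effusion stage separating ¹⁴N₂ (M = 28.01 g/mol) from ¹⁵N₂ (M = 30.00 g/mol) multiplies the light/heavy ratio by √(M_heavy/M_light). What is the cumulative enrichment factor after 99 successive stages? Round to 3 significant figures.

Overall factor = α^99 with α = √(30.00/28.01), i.e. (30.00/28.01)^(99/2).
= 1.07105^(99/2) = 29.9.

29.9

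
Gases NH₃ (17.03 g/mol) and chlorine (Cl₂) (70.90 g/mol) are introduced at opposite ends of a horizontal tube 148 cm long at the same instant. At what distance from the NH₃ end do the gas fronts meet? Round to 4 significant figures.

99.32 cm

Distances travelled in equal time are proportional to diffusion rates, so d_NH₃/d_Cl₂ = √(M_Cl₂/M_NH₃) = √(70.90/17.03) = 2.040.
With d_NH₃ + d_Cl₂ = 148 cm, d_Cl₂ = 148/(1 + 2.040) = 48.68 cm.
d_NH₃ = 148 − 48.68 = 99.32 cm.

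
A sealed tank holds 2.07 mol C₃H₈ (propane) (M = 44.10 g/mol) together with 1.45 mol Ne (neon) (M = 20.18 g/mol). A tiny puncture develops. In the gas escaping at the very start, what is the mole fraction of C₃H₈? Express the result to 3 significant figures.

0.491

Effusion rate of each component ∝ n_i/√M_i (partial pressure × 1/√M).
x_C₃H₈(eff) = (n_C₃H₈/√M_C₃H₈) / (n_C₃H₈/√M_C₃H₈ + n_Ne/√M_Ne)
= (2.07/√44.10) / (2.07/√44.10 + 1.45/√20.18) = 0.3117/(0.3117 + 0.3228) = 0.491.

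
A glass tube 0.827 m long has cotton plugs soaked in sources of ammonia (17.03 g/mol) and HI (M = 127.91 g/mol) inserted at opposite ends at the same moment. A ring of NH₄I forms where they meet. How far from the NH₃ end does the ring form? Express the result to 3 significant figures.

Graham's law gives d_NH₃/d_HI = rate_NH₃/rate_HI = √(M_HI/M_NH₃) = √(127.91/17.03) = 2.741.
With d_NH₃ + d_HI = 0.827 m, d_HI = 0.827/(1 + 2.741) = 0.2211 m.
d_NH₃ = 0.827 − 0.2211 = 0.606 m.

0.606 m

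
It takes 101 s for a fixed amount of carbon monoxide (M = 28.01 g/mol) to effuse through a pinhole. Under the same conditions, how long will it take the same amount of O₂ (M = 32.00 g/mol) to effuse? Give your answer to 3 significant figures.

108 s

Since effusion rate ∝ 1/√M, t_O₂/t_CO = √(M_O₂/M_CO) = √(32.00/28.01) = √1.142 = 1.069.
So the time for O₂ is 101 × 1.069 = 108 s.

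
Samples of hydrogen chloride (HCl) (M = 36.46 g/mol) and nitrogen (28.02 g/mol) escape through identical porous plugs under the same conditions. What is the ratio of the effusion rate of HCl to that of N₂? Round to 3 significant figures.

Using Graham's law: rate_HCl/rate_N₂ = √(M_N₂/M_HCl) = √(28.02/36.46) = √0.7685 = 0.877.

0.877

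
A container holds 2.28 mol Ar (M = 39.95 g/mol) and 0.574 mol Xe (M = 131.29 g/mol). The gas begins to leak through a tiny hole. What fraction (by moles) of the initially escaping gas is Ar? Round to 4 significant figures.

The effusion rate of species i is ∝ p_i/√M_i ∝ n_i/√M_i.
Mole fraction of Ar in the effusate = (n_Ar/√M_Ar) / (n_Ar/√M_Ar + n_Xe/√M_Xe)
= (2.28/√39.95) / (2.28/√39.95 + 0.574/√131.29) = 0.3607/(0.3607 + 0.05010) = 0.8781.

0.8781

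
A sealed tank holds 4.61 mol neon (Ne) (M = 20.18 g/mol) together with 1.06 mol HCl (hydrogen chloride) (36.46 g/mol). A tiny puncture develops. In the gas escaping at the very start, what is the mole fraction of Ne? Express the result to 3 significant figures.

0.854

Effusion rate of each component ∝ n_i/√M_i (partial pressure × 1/√M).
So x_Ne in the escaping gas = (n_Ne/√M_Ne) / Σ(n_i/√M_i)
= (4.61/√20.18) / (4.61/√20.18 + 1.06/√36.46) = 1.026/(1.026 + 0.1755) = 0.854.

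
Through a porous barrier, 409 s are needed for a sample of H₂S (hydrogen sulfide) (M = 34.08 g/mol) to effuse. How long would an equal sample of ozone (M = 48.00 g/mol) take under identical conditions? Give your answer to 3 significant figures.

485 s

Graham's law gives t_O₃/t_H₂S = √(M_O₃/M_H₂S) = √(48.00/34.08) = √1.408 = 1.187.
So the time for O₃ is 409 × 1.187 = 485 s.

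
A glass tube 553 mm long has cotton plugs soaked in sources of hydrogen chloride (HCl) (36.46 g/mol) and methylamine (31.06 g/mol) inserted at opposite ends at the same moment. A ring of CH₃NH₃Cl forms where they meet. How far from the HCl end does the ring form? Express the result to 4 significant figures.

In equal time, each gas travels a distance ∝ its rate ∝ 1/√M, so d_HCl/d_CH₃NH₂ = √(M_CH₃NH₂/M_HCl) = √(31.06/36.46) = 0.9230.
With d_HCl + d_CH₃NH₂ = 553 mm, d_CH₃NH₂ = 553/(1 + 0.9230) = 287.6 mm.
d_HCl = 553 − 287.6 = 265.4 mm.

265.4 mm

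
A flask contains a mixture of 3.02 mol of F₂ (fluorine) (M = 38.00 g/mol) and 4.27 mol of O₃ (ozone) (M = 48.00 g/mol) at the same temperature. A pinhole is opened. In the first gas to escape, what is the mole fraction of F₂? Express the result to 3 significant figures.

0.443

The effusion rate of species i is ∝ p_i/√M_i ∝ n_i/√M_i.
So x_F₂ in the escaping gas = (n_F₂/√M_F₂) / Σ(n_i/√M_i)
= (3.02/√38.00) / (3.02/√38.00 + 4.27/√48.00) = 0.4899/(0.4899 + 0.6163) = 0.443.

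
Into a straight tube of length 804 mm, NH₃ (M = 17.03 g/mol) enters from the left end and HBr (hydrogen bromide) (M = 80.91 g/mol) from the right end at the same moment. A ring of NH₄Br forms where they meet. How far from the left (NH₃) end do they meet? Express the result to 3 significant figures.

In equal time, each gas travels a distance ∝ its rate ∝ 1/√M, so d_NH₃/d_HBr = √(M_HBr/M_NH₃) = √(80.91/17.03) = 2.180.
With d_NH₃ + d_HBr = 804 mm, d_HBr = 804/(1 + 2.180) = 252.9 mm.
d_NH₃ = 804 − 252.9 = 551 mm.

551 mm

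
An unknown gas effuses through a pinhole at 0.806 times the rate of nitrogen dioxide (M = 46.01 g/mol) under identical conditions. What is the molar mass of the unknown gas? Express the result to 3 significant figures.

70.8 g/mol

Graham's law gives rate_X/rate_NO₂ = √(M_NO₂/M_X).
0.806 = √(46.01/M_X)
M_X = 46.01 / 0.806² = 46.01 / 0.6496 = 70.8 g/mol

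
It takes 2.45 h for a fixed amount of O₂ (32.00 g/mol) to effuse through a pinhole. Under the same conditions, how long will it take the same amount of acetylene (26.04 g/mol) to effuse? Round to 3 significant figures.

2.21 h

Since effusion rate ∝ 1/√M, t_C₂H₂/t_O₂ = √(M_C₂H₂/M_O₂) = √(26.04/32.00) = √0.8137 = 0.9021.
So the time for C₂H₂ is 2.45 × 0.9021 = 2.21 h.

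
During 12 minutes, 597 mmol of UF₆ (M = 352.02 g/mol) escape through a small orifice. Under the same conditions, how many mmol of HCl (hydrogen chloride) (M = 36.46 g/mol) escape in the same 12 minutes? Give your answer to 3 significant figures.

1860 mmol

From Graham's law, rate_HCl/rate_UF₆ = √(M_UF₆/M_HCl) = √(352.02/36.46) = √9.655 = 3.107.
So the amount for HCl is 597 × 3.107 = 1860 mmol.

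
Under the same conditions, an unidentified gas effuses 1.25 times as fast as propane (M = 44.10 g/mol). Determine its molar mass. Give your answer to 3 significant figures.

28.2 g/mol

By Graham's law, rate_X/rate_C₃H₈ = √(M_C₃H₈/M_X).
1.25 = √(44.10/M_X)
M_X = 44.10 / 1.25² = 44.10 / 1.562 = 28.2 g/mol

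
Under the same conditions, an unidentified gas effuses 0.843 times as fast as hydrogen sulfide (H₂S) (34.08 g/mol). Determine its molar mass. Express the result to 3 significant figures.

48.0 g/mol

Graham's law gives rate_X/rate_H₂S = √(M_H₂S/M_X).
0.843 = √(34.08/M_X)
M_X = 34.08 / 0.843² = 34.08 / 0.7106 = 48.0 g/mol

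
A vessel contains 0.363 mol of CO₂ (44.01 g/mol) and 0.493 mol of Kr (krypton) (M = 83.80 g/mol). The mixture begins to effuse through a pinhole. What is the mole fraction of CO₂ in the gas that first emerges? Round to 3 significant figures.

0.504

The effusion rate of species i is ∝ p_i/√M_i ∝ n_i/√M_i.
So x_CO₂ in the escaping gas = (n_CO₂/√M_CO₂) / Σ(n_i/√M_i)
= (0.363/√44.01) / (0.363/√44.01 + 0.493/√83.80) = 0.05472/(0.05472 + 0.05385) = 0.504.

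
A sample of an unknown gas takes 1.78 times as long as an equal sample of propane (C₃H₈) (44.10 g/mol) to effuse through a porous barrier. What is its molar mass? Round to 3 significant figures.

Graham's law gives t_X/t_C₃H₈ = √(M_X/M_C₃H₈).
1.78 = √(M_X/44.10)
M_X = 44.10 × 1.78² = 44.10 × 3.168 = 140 g/mol

140 g/mol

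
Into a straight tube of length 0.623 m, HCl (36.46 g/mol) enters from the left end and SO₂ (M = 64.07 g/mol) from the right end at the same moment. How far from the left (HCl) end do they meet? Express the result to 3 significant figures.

Distances travelled in equal time are proportional to diffusion rates, so d_HCl/d_SO₂ = √(M_SO₂/M_HCl) = √(64.07/36.46) = 1.326.
With d_HCl + d_SO₂ = 0.623 m, d_SO₂ = 0.623/(1 + 1.326) = 0.2679 m.
d_HCl = 0.623 − 0.2679 = 0.355 m.

0.355 m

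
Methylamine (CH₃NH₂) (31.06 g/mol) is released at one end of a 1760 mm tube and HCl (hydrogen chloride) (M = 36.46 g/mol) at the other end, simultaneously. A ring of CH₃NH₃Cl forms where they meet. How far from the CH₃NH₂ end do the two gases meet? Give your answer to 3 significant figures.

915 mm

The fronts meet when d_CH₃NH₂ + d_HCl = L with d_CH₃NH₂/d_HCl = √(M_HCl/M_CH₃NH₂) (Graham's law). Here √(M_HCl/M_CH₃NH₂) = √(36.46/31.06) = 1.083.
With d_CH₃NH₂ + d_HCl = 1760 mm, d_HCl = 1760/(1 + 1.083) = 844.8 mm.
d_CH₃NH₂ = 1760 − 844.8 = 915 mm.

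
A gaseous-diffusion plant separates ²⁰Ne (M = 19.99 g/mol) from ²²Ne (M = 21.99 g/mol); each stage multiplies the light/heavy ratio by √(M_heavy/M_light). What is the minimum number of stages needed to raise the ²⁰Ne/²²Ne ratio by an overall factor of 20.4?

64

Per stage α = (21.99/19.99)^(1/2) = 1.10005^0.5, giving ln α = 0.04768.
Need α^N ≥ 20.4 ⇒ N ≥ ln(20.4) / ln α = 3.016 / 0.04768 = 63.25.
Minimum whole number of stages: N = 64.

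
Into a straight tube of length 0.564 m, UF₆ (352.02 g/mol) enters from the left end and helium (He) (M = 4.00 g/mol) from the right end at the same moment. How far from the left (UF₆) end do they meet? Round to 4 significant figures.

0.05433 m

The fronts meet when d_UF₆ + d_He = L with d_UF₆/d_He = √(M_He/M_UF₆) (Graham's law). Here √(M_He/M_UF₆) = √(4.00/352.02) = 0.1066.
With d_UF₆ + d_He = 0.564 m, d_He = 0.564/(1 + 0.1066) = 0.5097 m.
d_UF₆ = 0.564 − 0.5097 = 0.05433 m.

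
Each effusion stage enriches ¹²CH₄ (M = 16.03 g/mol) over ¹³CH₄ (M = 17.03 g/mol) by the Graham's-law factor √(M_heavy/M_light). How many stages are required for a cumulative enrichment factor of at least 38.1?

Per stage α = (17.03/16.03)^(1/2) = 1.06238^0.5, giving ln α = 0.03026.
Need α^N ≥ 38.1 ⇒ N ≥ ln(38.1) / ln α = 3.640 / 0.03026 = 120.31.
Minimum whole number of stages: N = 121.

121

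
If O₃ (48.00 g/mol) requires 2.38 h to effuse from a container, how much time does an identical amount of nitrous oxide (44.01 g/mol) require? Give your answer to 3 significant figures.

2.28 h

Since effusion rate ∝ 1/√M, t_N₂O/t_O₃ = √(M_N₂O/M_O₃) = √(44.01/48.00) = √0.9169 = 0.9575.
So the time for N₂O is 2.38 × 0.9575 = 2.28 h.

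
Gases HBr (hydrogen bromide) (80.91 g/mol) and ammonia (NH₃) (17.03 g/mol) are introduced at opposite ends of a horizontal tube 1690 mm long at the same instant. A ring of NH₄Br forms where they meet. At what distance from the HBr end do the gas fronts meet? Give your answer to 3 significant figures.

531 mm

The fronts meet when d_HBr + d_NH₃ = L with d_HBr/d_NH₃ = √(M_NH₃/M_HBr) (Graham's law). Here √(M_NH₃/M_HBr) = √(17.03/80.91) = 0.4588.
With d_HBr + d_NH₃ = 1690 mm, d_NH₃ = 1690/(1 + 0.4588) = 1159 mm.
d_HBr = 1690 − 1159 = 531 mm.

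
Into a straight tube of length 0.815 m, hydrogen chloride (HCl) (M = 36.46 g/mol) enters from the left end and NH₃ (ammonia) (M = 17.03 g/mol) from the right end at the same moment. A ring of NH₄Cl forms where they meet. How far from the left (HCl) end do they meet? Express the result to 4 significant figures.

Graham's law gives d_HCl/d_NH₃ = rate_HCl/rate_NH₃ = √(M_NH₃/M_HCl) = √(17.03/36.46) = 0.6834.
With d_HCl + d_NH₃ = 0.815 m, d_NH₃ = 0.815/(1 + 0.6834) = 0.4841 m.
d_HCl = 0.815 − 0.4841 = 0.3309 m.

0.3309 m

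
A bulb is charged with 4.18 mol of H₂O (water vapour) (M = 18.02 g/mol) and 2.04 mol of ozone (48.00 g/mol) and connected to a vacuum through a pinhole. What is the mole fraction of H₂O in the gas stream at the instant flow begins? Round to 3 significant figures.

Each component's effusion rate ∝ (its partial pressure)·(1/√M) ∝ n_i/√M_i.
So x_H₂O in the escaping gas = (n_H₂O/√M_H₂O) / Σ(n_i/√M_i)
= (4.18/√18.02) / (4.18/√18.02 + 2.04/√48.00) = 0.9847/(0.9847 + 0.2944) = 0.770.

0.770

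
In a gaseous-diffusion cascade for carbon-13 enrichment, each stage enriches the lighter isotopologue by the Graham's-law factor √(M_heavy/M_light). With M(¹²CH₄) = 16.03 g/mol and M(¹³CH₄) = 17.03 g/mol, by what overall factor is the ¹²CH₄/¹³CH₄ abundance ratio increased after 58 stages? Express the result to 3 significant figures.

5.78

The single-stage factor is √(M_heavy/M_light), so 58 stages give [√(17.03/16.03)]^58 = (17.03/16.03)^(58/2).
= 1.06238^29 = 5.78.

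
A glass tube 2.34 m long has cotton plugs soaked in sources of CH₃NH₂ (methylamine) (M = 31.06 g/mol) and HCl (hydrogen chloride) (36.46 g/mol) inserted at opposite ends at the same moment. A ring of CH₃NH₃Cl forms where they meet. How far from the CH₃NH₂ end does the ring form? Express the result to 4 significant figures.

1.217 m

The fronts meet when d_CH₃NH₂ + d_HCl = L with d_CH₃NH₂/d_HCl = √(M_HCl/M_CH₃NH₂) (Graham's law). Here √(M_HCl/M_CH₃NH₂) = √(36.46/31.06) = 1.083.
With d_CH₃NH₂ + d_HCl = 2.34 m, d_HCl = 2.34/(1 + 1.083) = 1.123 m.
d_CH₃NH₂ = 2.34 − 1.123 = 1.217 m.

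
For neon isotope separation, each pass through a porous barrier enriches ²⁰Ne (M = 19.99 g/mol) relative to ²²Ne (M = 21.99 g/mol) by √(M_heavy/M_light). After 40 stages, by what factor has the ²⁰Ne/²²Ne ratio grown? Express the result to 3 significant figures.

After 40 stages the ratio has grown by (√(21.99/19.99))^40 = (21.99/19.99)^(40/2).
= 1.10005^20 = 6.73.

6.73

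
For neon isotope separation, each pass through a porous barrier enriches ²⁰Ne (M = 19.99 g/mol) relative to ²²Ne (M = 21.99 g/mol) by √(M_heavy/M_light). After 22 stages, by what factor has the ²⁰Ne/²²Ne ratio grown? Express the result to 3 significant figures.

2.85

After 22 stages the ratio has grown by (√(21.99/19.99))^22 = (21.99/19.99)^(22/2).
= 1.10005^11 = 2.85.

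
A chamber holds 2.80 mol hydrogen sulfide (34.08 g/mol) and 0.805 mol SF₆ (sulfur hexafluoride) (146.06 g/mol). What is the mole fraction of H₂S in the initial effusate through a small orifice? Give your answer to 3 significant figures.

0.878

Effusion rate of each component ∝ n_i/√M_i (partial pressure × 1/√M).
So x_H₂S in the escaping gas = (n_H₂S/√M_H₂S) / Σ(n_i/√M_i)
= (2.80/√34.08) / (2.80/√34.08 + 0.805/√146.06) = 0.4796/(0.4796 + 0.06661) = 0.878.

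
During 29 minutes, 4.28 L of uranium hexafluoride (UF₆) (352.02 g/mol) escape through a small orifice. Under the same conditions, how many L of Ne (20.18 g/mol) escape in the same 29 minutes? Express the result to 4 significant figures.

17.88 L

From Graham's law, rate_Ne/rate_UF₆ = √(M_UF₆/M_Ne) = √(352.02/20.18) = √17.44 = 4.177.
So the volume for Ne is 4.28 × 4.177 = 17.88 L.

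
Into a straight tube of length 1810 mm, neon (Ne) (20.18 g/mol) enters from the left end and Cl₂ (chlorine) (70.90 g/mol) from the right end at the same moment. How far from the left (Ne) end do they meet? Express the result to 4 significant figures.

1180 mm

In equal time, each gas travels a distance ∝ its rate ∝ 1/√M, so d_Ne/d_Cl₂ = √(M_Cl₂/M_Ne) = √(70.90/20.18) = 1.874.
With d_Ne + d_Cl₂ = 1810 mm, d_Cl₂ = 1810/(1 + 1.874) = 629.7 mm.
d_Ne = 1810 − 629.7 = 1180 mm.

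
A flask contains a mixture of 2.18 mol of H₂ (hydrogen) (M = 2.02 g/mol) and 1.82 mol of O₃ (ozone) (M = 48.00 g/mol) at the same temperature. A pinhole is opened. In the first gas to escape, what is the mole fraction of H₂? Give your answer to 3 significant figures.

The effusion rate of species i is ∝ p_i/√M_i ∝ n_i/√M_i.
So x_H₂ in the escaping gas = (n_H₂/√M_H₂) / Σ(n_i/√M_i)
= (2.18/√2.02) / (2.18/√2.02 + 1.82/√48.00) = 1.534/(1.534 + 0.2627) = 0.854.

0.854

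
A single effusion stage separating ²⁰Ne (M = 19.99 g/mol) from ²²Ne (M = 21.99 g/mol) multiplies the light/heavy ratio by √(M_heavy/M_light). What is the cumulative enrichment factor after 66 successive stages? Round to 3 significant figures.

23.3

Overall factor = α^66 with α = √(21.99/19.99), i.e. (21.99/19.99)^(66/2).
= 1.10005^33 = 23.3.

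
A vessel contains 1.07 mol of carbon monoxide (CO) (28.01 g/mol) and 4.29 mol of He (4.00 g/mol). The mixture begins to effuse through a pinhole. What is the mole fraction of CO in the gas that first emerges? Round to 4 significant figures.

Rate_i ∝ x_i/√M_i (Graham's law weighted by mole fraction), so the effusate composition follows n_i/√M_i.
So x_CO in the escaping gas = (n_CO/√M_CO) / Σ(n_i/√M_i)
= (1.07/√28.01) / (1.07/√28.01 + 4.29/√4.00) = 0.2022/(0.2022 + 2.145) = 0.08614.

0.08614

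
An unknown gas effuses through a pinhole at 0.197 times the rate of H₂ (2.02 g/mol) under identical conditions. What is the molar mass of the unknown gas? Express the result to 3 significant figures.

Since effusion rate ∝ 1/√M, rate_X/rate_H₂ = √(M_H₂/M_X).
0.197 = √(2.02/M_X)
M_X = 2.02 / 0.197² = 2.02 / 0.03881 = 52.0 g/mol

52.0 g/mol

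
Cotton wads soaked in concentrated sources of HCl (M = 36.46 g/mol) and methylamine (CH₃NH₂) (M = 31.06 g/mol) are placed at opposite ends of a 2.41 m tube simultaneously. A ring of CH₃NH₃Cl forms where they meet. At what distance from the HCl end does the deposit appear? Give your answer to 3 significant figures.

The fronts meet when d_HCl + d_CH₃NH₂ = L with d_HCl/d_CH₃NH₂ = √(M_CH₃NH₂/M_HCl) (Graham's law). Here √(M_CH₃NH₂/M_HCl) = √(31.06/36.46) = 0.9230.
With d_HCl + d_CH₃NH₂ = 2.41 m, d_CH₃NH₂ = 2.41/(1 + 0.9230) = 1.253 m.
d_HCl = 2.41 − 1.253 = 1.16 m.

1.16 m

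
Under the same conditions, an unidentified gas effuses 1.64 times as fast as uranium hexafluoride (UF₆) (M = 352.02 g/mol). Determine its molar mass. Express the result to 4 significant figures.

Since effusion rate ∝ 1/√M, rate_X/rate_UF₆ = √(M_UF₆/M_X).
1.64 = √(352.02/M_X)
M_X = 352.02 / 1.64² = 352.02 / 2.690 = 130.9 g/mol

130.9 g/mol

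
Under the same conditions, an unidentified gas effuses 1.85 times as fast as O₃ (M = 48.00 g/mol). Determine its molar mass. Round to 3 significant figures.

From Graham's law, rate_X/rate_O₃ = √(M_O₃/M_X).
1.85 = √(48.00/M_X)
M_X = 48.00 / 1.85² = 48.00 / 3.423 = 14.0 g/mol

14.0 g/mol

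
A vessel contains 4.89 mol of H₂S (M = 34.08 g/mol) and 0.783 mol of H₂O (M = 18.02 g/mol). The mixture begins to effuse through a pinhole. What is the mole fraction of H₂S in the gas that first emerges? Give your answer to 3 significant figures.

0.820

The effusion rate of species i is ∝ p_i/√M_i ∝ n_i/√M_i.
So x_H₂S in the escaping gas = (n_H₂S/√M_H₂S) / Σ(n_i/√M_i)
= (4.89/√34.08) / (4.89/√34.08 + 0.783/√18.02) = 0.8376/(0.8376 + 0.1845) = 0.820.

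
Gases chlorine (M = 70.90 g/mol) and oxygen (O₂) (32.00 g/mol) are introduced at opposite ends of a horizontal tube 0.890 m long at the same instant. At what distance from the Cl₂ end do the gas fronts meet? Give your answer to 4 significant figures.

0.3576 m

Graham's law gives d_Cl₂/d_O₂ = rate_Cl₂/rate_O₂ = √(M_O₂/M_Cl₂) = √(32.00/70.90) = 0.6718.
With d_Cl₂ + d_O₂ = 0.890 m, d_O₂ = 0.890/(1 + 0.6718) = 0.5324 m.
d_Cl₂ = 0.890 − 0.5324 = 0.3576 m.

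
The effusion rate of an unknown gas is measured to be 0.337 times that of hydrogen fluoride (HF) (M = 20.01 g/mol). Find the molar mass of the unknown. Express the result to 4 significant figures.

Using Graham's law: rate_X/rate_HF = √(M_HF/M_X).
0.337 = √(20.01/M_X)
M_X = 20.01 / 0.337² = 20.01 / 0.1136 = 176.2 g/mol

176.2 g/mol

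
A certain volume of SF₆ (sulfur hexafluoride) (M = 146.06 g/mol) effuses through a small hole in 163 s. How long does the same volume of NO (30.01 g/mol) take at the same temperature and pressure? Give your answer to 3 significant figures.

73.9 s

Using Graham's law: t_NO/t_SF₆ = √(M_NO/M_SF₆) = √(30.01/146.06) = √0.2055 = 0.4533.
So the time for NO is 163 × 0.4533 = 73.9 s.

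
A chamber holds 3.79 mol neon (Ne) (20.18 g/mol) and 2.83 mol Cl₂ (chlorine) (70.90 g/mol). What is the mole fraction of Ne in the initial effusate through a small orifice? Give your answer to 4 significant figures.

0.7151

The effusion rate of species i is ∝ p_i/√M_i ∝ n_i/√M_i.
Mole fraction of Ne in the effusate = (n_Ne/√M_Ne) / (n_Ne/√M_Ne + n_Cl₂/√M_Cl₂)
= (3.79/√20.18) / (3.79/√20.18 + 2.83/√70.90) = 0.8437/(0.8437 + 0.3361) = 0.7151.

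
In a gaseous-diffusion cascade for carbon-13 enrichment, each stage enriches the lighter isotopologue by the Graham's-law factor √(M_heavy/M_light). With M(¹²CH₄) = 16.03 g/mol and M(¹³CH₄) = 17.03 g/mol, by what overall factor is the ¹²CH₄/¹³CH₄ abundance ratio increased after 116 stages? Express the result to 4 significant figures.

33.44

Overall factor = α^116 with α = √(17.03/16.03), i.e. (17.03/16.03)^(116/2).
= 1.06238^58 = 33.44.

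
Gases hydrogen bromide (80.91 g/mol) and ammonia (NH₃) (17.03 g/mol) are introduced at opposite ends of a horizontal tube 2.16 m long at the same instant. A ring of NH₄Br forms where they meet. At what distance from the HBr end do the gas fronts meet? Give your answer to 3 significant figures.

The fronts meet when d_HBr + d_NH₃ = L with d_HBr/d_NH₃ = √(M_NH₃/M_HBr) (Graham's law). Here √(M_NH₃/M_HBr) = √(17.03/80.91) = 0.4588.
With d_HBr + d_NH₃ = 2.16 m, d_NH₃ = 2.16/(1 + 0.4588) = 1.481 m.
d_HBr = 2.16 − 1.481 = 0.679 m.

0.679 m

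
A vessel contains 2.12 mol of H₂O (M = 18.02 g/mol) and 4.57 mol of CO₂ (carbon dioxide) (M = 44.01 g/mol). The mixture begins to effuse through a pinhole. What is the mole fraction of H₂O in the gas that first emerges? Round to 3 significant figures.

Each component's effusion rate ∝ (its partial pressure)·(1/√M) ∝ n_i/√M_i.
So x_H₂O in the escaping gas = (n_H₂O/√M_H₂O) / Σ(n_i/√M_i)
= (2.12/√18.02) / (2.12/√18.02 + 4.57/√44.01) = 0.4994/(0.4994 + 0.6889) = 0.420.

0.420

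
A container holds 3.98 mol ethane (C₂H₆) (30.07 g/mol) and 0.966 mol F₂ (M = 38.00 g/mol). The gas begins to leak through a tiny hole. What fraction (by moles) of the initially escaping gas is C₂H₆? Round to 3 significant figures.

0.822

Effusion rate of each component ∝ n_i/√M_i (partial pressure × 1/√M).
Mole fraction of C₂H₆ in the effusate = (n_C₂H₆/√M_C₂H₆) / (n_C₂H₆/√M_C₂H₆ + n_F₂/√M_F₂)
= (3.98/√30.07) / (3.98/√30.07 + 0.966/√38.00) = 0.7258/(0.7258 + 0.1567) = 0.822.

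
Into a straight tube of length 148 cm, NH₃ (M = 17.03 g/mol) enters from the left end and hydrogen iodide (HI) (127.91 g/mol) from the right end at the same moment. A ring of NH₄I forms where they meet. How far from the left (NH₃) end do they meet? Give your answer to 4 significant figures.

108.4 cm

The fronts meet when d_NH₃ + d_HI = L with d_NH₃/d_HI = √(M_HI/M_NH₃) (Graham's law). Here √(M_HI/M_NH₃) = √(127.91/17.03) = 2.741.
With d_NH₃ + d_HI = 148 cm, d_HI = 148/(1 + 2.741) = 39.57 cm.
d_NH₃ = 148 − 39.57 = 108.4 cm.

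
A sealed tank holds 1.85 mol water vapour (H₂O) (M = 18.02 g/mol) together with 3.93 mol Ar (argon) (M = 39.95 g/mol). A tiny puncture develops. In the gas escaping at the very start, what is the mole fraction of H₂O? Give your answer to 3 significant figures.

0.412

The effusion rate of species i is ∝ p_i/√M_i ∝ n_i/√M_i.
So x_H₂O in the escaping gas = (n_H₂O/√M_H₂O) / Σ(n_i/√M_i)
= (1.85/√18.02) / (1.85/√18.02 + 3.93/√39.95) = 0.4358/(0.4358 + 0.6218) = 0.412.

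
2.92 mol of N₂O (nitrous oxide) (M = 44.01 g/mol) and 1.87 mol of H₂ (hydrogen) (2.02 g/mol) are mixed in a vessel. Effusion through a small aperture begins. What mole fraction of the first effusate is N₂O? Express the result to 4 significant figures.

0.2507

Rate_i ∝ x_i/√M_i (Graham's law weighted by mole fraction), so the effusate composition follows n_i/√M_i.
Mole fraction of N₂O in the effusate = (n_N₂O/√M_N₂O) / (n_N₂O/√M_N₂O + n_H₂/√M_H₂)
= (2.92/√44.01) / (2.92/√44.01 + 1.87/√2.02) = 0.4402/(0.4402 + 1.316) = 0.2507.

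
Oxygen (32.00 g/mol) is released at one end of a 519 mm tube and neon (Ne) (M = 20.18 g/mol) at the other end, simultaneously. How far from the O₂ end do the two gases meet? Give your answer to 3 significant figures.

230 mm

Graham's law gives d_O₂/d_Ne = rate_O₂/rate_Ne = √(M_Ne/M_O₂) = √(20.18/32.00) = 0.7941.
With d_O₂ + d_Ne = 519 mm, d_Ne = 519/(1 + 0.7941) = 289.3 mm.
d_O₂ = 519 − 289.3 = 230 mm.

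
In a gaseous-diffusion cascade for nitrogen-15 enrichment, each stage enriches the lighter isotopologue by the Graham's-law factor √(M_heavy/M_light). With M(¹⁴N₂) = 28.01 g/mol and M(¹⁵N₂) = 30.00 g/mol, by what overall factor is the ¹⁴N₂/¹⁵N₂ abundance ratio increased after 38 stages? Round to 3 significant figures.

After 38 stages the ratio has grown by (√(30.00/28.01))^38 = (30.00/28.01)^(38/2).
= 1.07105^19 = 3.68.

3.68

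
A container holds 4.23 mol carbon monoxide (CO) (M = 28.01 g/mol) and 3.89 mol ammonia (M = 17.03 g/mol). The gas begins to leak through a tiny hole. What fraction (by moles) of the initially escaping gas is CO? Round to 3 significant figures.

Effusion rate of each component ∝ n_i/√M_i (partial pressure × 1/√M).
Mole fraction of CO in the effusate = (n_CO/√M_CO) / (n_CO/√M_CO + n_NH₃/√M_NH₃)
= (4.23/√28.01) / (4.23/√28.01 + 3.89/√17.03) = 0.7993/(0.7993 + 0.9426) = 0.459.

0.459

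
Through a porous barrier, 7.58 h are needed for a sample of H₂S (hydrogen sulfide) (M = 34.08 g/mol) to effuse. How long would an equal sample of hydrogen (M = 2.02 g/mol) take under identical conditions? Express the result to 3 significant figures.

Using Graham's law: t_H₂/t_H₂S = √(M_H₂/M_H₂S) = √(2.02/34.08) = √0.05927 = 0.2435.
So the time for H₂ is 7.58 × 0.2435 = 1.85 h.

1.85 h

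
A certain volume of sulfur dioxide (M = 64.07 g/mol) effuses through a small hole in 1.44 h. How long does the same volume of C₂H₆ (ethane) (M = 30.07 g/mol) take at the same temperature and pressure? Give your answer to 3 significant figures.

0.987 h

Since effusion rate ∝ 1/√M, t_C₂H₆/t_SO₂ = √(M_C₂H₆/M_SO₂) = √(30.07/64.07) = √0.4693 = 0.6851.
So the time for C₂H₆ is 1.44 × 0.6851 = 0.987 h.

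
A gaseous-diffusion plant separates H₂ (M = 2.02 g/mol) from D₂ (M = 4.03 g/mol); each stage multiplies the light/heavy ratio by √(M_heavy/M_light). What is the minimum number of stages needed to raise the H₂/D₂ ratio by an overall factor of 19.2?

9

With α = √(4.03/2.02) per stage, ln α = ½ ln(1.99505) = 0.3453.
Need α^N ≥ 19.2 ⇒ N ≥ ln(19.2) / ln α = 2.955 / 0.3453 = 8.56.
Minimum whole number of stages: N = 9.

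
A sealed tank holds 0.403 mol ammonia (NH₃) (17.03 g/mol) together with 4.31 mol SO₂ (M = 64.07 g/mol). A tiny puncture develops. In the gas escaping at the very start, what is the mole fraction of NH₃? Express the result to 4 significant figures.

Rate_i ∝ x_i/√M_i (Graham's law weighted by mole fraction), so the effusate composition follows n_i/√M_i.
So x_NH₃ in the escaping gas = (n_NH₃/√M_NH₃) / Σ(n_i/√M_i)
= (0.403/√17.03) / (0.403/√17.03 + 4.31/√64.07) = 0.09766/(0.09766 + 0.5385) = 0.1535.

0.1535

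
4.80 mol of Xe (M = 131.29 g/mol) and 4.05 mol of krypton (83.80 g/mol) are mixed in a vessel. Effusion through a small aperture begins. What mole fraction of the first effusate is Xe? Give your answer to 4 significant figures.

The effusion rate of species i is ∝ p_i/√M_i ∝ n_i/√M_i.
Mole fraction of Xe in the effusate = (n_Xe/√M_Xe) / (n_Xe/√M_Xe + n_Kr/√M_Kr)
= (4.80/√131.29) / (4.80/√131.29 + 4.05/√83.80) = 0.4189/(0.4189 + 0.4424) = 0.4864.

0.4864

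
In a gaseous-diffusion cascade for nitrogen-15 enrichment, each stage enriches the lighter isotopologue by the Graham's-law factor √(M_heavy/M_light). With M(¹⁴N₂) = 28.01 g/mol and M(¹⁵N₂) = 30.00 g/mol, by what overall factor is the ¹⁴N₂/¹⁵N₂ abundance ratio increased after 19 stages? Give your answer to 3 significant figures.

After 19 stages the ratio has grown by (√(30.00/28.01))^19 = (30.00/28.01)^(19/2).
= 1.07105^(19/2) = 1.92.

1.92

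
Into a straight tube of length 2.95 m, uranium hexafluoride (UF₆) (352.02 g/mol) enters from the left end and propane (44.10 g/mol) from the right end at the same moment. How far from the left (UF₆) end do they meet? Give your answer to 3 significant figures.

In equal time, each gas travels a distance ∝ its rate ∝ 1/√M, so d_UF₆/d_C₃H₈ = √(M_C₃H₈/M_UF₆) = √(44.10/352.02) = 0.3539.
With d_UF₆ + d_C₃H₈ = 2.95 m, d_C₃H₈ = 2.95/(1 + 0.3539) = 2.179 m.
d_UF₆ = 2.95 − 2.179 = 0.771 m.

0.771 m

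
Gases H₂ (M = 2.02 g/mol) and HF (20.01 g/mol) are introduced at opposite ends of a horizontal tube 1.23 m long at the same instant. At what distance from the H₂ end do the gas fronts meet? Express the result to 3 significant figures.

0.933 m

In equal time, each gas travels a distance ∝ its rate ∝ 1/√M, so d_H₂/d_HF = √(M_HF/M_H₂) = √(20.01/2.02) = 3.147.
With d_H₂ + d_HF = 1.23 m, d_HF = 1.23/(1 + 3.147) = 0.2966 m.
d_H₂ = 1.23 − 0.2966 = 0.933 m.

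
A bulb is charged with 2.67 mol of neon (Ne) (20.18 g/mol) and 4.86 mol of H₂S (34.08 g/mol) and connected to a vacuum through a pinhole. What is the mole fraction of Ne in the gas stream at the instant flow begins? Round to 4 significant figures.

0.4166

Each component's effusion rate ∝ (its partial pressure)·(1/√M) ∝ n_i/√M_i.
Mole fraction of Ne in the effusate = (n_Ne/√M_Ne) / (n_Ne/√M_Ne + n_H₂S/√M_H₂S)
= (2.67/√20.18) / (2.67/√20.18 + 4.86/√34.08) = 0.5944/(0.5944 + 0.8325) = 0.4166.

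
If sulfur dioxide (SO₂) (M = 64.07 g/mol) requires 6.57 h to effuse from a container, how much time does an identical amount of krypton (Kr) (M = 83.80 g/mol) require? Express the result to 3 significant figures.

7.51 h

By Graham's law, t_Kr/t_SO₂ = √(M_Kr/M_SO₂) = √(83.80/64.07) = √1.308 = 1.144.
So the time for Kr is 6.57 × 1.144 = 7.51 h.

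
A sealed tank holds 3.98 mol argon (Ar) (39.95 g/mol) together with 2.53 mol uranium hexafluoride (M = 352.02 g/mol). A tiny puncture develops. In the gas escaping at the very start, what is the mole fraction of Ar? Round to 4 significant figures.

0.8236

Each component's effusion rate ∝ (its partial pressure)·(1/√M) ∝ n_i/√M_i.
x_Ar(eff) = (n_Ar/√M_Ar) / (n_Ar/√M_Ar + n_UF₆/√M_UF₆)
= (3.98/√39.95) / (3.98/√39.95 + 2.53/√352.02) = 0.6297/(0.6297 + 0.1348) = 0.8236.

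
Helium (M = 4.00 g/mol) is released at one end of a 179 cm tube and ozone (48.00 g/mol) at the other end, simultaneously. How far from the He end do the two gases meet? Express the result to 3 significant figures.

Graham's law gives d_He/d_O₃ = rate_He/rate_O₃ = √(M_O₃/M_He) = √(48.00/4.00) = 3.464.
With d_He + d_O₃ = 179 cm, d_O₃ = 179/(1 + 3.464) = 40.10 cm.
d_He = 179 − 40.10 = 139 cm.

139 cm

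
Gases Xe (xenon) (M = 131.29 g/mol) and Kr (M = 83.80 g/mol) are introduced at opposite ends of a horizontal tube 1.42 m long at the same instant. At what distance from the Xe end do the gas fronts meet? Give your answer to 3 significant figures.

0.631 m

In equal time, each gas travels a distance ∝ its rate ∝ 1/√M, so d_Xe/d_Kr = √(M_Kr/M_Xe) = √(83.80/131.29) = 0.7989.
With d_Xe + d_Kr = 1.42 m, d_Kr = 1.42/(1 + 0.7989) = 0.7894 m.
d_Xe = 1.42 − 0.7894 = 0.631 m.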